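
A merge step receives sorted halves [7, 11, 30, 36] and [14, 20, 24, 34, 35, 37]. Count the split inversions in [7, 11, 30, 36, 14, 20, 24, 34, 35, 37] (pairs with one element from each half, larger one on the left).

For each element r of the right run, count left-run elements greater than r:
r = 14: 30, 36 → 2
r = 20: 30, 36 → 2
r = 24: 30, 36 → 2
r = 34: 36 → 1
r = 35: 36 → 1
r = 37: none → 0
Cross-inversions: 2 + 2 + 2 + 1 + 1 + 0 = 8

8 cross-inversions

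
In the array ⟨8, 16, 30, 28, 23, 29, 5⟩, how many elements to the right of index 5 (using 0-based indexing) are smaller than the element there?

The element at index 5 is 29.
Elements after it: 5
Those smaller than 29: 5

1 such element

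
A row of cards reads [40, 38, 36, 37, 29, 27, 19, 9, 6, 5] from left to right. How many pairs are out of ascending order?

Inversions: 44

Count, for each position, how many later elements it exceeds:
40 → 38, 36, 37, 29, 27, 19, 9, 6, 5 → 9
38 → 36, 37, 29, 27, 19, 9, 6, 5 → 8
36 → 29, 27, 19, 9, 6, 5 → 6
37 → 29, 27, 19, 9, 6, 5 → 6
29 → 27, 19, 9, 6, 5 → 5
27 → 19, 9, 6, 5 → 4
19 → 9, 6, 5 → 3
9 → 6, 5 → 2
6 → 5 → 1
5 → none → 0
Sum: 9 + 8 + 6 + 6 + 5 + 4 + 3 + 2 + 1 + 0 = 44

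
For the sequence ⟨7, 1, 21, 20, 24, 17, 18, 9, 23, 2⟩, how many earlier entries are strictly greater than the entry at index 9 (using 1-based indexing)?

1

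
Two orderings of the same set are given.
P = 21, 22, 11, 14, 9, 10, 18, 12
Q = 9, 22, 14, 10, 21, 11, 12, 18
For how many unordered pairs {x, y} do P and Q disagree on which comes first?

Assign each item its position (1..8) in the first ordering, then rewrite the second ordering as that position sequence:
positions: 21→1, 22→2, 11→3, 14→4, 9→5, 10→6, 18→7, 12→8
second ordering as positions: [5, 2, 4, 6, 1, 3, 8, 7]
Discordant pairs = inversions in this position sequence.
5: 2, 4, 1, 3 → 4
2: 1 → 1
4: 1, 3 → 2
6: 1, 3 → 2
1: 0
3: 0
8: 7 → 1
7: 0
Total: 4 + 1 + 2 + 2 + 0 + 0 + 1 + 0 = 10

10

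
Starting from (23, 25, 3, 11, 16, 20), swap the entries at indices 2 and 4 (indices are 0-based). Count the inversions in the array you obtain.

11

Positions 2 and 4 hold 3 and 16; after swapping, the array is [23, 25, 16, 11, 3, 20].
Count, for each position, how many later elements it exceeds:
23: 4
25: 4
16: 2
11: 1
3: 0
20: 0
Sum: 4 + 4 + 2 + 1 + 0 + 0 = 11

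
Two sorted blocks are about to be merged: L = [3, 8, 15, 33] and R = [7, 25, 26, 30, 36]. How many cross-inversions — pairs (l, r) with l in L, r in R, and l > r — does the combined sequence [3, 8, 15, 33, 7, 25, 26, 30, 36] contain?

6 cross-inversions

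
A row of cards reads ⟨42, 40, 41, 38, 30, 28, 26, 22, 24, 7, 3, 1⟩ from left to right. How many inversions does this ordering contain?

64

Element-by-element contributions:
42 → 40, 41, 38, 30, 28, 26, 22, 24, 7, 3, 1 → 11
40 → 38, 30, 28, 26, 22, 24, 7, 3, 1 → 9
41 → 38, 30, 28, 26, 22, 24, 7, 3, 1 → 9
38 → 30, 28, 26, 22, 24, 7, 3, 1 → 8
30 → 28, 26, 22, 24, 7, 3, 1 → 7
28 → 26, 22, 24, 7, 3, 1 → 6
26 → 22, 24, 7, 3, 1 → 5
22 → 7, 3, 1 → 3
24 → 7, 3, 1 → 3
7 → 3, 1 → 2
3 → 1 → 1
1 → none → 0
Sum: 11 + 9 + 9 + 8 + 7 + 6 + 5 + 3 + 3 + 2 + 1 + 0 = 64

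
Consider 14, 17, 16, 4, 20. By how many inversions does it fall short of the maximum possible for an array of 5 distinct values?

Maximum inversions for 5 distinct elements is C(5, 2) = 5·4/2 = 10.
Current inversions — for each element, count later smaller elements:
14: 1
17: 2
16: 1
4: 0
20: 0
Current total: 1 + 2 + 1 + 0 + 0 = 4
Shortfall: 10 − 4 = 6

6 inversions short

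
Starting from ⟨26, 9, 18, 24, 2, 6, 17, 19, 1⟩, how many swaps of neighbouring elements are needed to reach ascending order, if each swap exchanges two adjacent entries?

24 adjacent swaps

Each adjacent swap fixes exactly one inversion, so the minimum swap count equals the number of inversions.
Count inversions — for each element, later elements that are smaller:
26: 9, 18, 24, 2, 6, 17, 19, 1 → 8
9: 2, 6, 1 → 3
18: 2, 6, 17, 1 → 4
24: 2, 6, 17, 19, 1 → 5
2: 1 → 1
6: 1 → 1
17: 1 → 1
19: 1 → 1
1: none → 0
Total inversions: 8 + 3 + 4 + 5 + 1 + 1 + 1 + 1 + 0 = 24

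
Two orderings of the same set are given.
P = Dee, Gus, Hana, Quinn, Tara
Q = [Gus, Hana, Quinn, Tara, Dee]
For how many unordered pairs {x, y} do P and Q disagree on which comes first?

4

Assign each item its position (1..5) in the first ordering, then rewrite the second ordering as that position sequence:
positions: Dee→1, Gus→2, Hana→3, Quinn→4, Tara→5
second ordering as positions: [2, 3, 4, 5, 1]
Discordant pairs = inversions in this position sequence.
2: 1 → 1
3: 1 → 1
4: 1 → 1
5: 1 → 1
1: 0
Total: 1 + 1 + 1 + 1 + 0 = 4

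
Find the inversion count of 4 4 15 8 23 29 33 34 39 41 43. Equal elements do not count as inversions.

1 inversion

Count, for each position, how many later elements it exceeds:
4 → none → 0
4 → none → 0
15 → 8 → 1
8 → none → 0
23 → none → 0
29 → none → 0
33 → none → 0
34 → none → 0
39 → none → 0
41 → none → 0
43 → none → 0
Sum: 0 + 0 + 1 + 0 + 0 + 0 + 0 + 0 + 0 + 0 + 0 = 1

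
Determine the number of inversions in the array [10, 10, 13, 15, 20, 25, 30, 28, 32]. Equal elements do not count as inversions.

Count, for each position, how many later elements it exceeds:
10: 0
10: 0
13: 0
15: 0
20: 0
25: 0
30: 1
28: 0
32: 0
Sum: 0 + 0 + 0 + 0 + 0 + 0 + 1 + 0 + 0 = 1

There is 1 inversion.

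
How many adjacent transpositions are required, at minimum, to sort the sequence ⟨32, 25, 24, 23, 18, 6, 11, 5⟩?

Each adjacent swap fixes exactly one inversion, so the minimum swap count equals the number of inversions.
Count inversions — for each element, later elements that are smaller:
32: 25, 24, 23, 18, 6, 11, 5 → 7
25: 24, 23, 18, 6, 11, 5 → 6
24: 23, 18, 6, 11, 5 → 5
23: 18, 6, 11, 5 → 4
18: 6, 11, 5 → 3
6: 5 → 1
11: 5 → 1
5: none → 0
Total inversions: 7 + 6 + 5 + 4 + 3 + 1 + 1 + 0 = 27

27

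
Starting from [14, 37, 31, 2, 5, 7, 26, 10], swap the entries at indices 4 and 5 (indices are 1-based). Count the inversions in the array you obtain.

Positions 4 and 5 hold 2 and 5; after swapping, the array is [14, 37, 31, 5, 2, 7, 26, 10].
Element-by-element contributions:
14: 4
37: 6
31: 5
5: 1
2: 0
7: 0
26: 1
10: 0
Sum: 4 + 6 + 5 + 1 + 0 + 0 + 1 + 0 = 17

17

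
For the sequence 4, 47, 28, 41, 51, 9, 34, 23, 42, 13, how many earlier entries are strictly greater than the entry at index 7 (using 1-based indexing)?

The element at index 7 is 34.
Elements before it: 4, 47, 28, 41, 51, 9
Those larger than 34: 47, 41, 51

3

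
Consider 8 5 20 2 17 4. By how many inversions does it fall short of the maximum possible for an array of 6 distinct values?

Maximum inversions for 6 distinct elements is C(6, 2) = 6·5/2 = 15.
Current inversions — for each element, count later smaller elements:
8: 3
5: 2
20: 3
2: 0
17: 1
4: 0
Current total: 3 + 2 + 3 + 0 + 1 + 0 = 9
Shortfall: 15 − 9 = 6

6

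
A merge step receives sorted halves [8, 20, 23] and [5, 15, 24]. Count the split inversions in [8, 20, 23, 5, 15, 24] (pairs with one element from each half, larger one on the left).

5

For each element r of the right run, count left-run elements greater than r:
r = 5: 8, 20, 23 → 3
r = 15: 20, 23 → 2
r = 24: none → 0
Cross-inversions: 3 + 2 + 0 = 5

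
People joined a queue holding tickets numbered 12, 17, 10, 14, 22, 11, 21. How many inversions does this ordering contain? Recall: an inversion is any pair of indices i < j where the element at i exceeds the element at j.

8

Out-of-order index pairs (1-indexed):
(1,3): 12 > 10
(1,6): 12 > 11
(2,3): 17 > 10
(2,4): 17 > 14
(2,6): 17 > 11
(4,6): 14 > 11
(5,6): 22 > 11
(5,7): 22 > 21
That's 8 pairs.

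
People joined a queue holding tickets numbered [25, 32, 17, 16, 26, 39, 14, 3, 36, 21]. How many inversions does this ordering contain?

25 inversions

For each element, count later entries that are smaller:
25 → 17, 16, 14, 3, 21 → 5
32 → 17, 16, 26, 14, 3, 21 → 6
17 → 16, 14, 3 → 3
16 → 14, 3 → 2
26 → 14, 3, 21 → 3
39 → 14, 3, 36, 21 → 4
14 → 3 → 1
3 → none → 0
36 → 21 → 1
21 → none → 0
Sum: 5 + 6 + 3 + 2 + 3 + 4 + 1 + 0 + 1 + 0 = 25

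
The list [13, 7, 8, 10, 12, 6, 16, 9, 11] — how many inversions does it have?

16 inversions

Element-by-element contributions:
13: 7
7: 1
8: 1
10: 2
12: 3
6: 0
16: 2
9: 0
11: 0
Sum: 7 + 1 + 1 + 2 + 3 + 0 + 2 + 0 + 0 = 16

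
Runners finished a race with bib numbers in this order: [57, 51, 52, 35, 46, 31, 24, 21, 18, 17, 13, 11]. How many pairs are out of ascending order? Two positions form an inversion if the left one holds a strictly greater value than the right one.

Element-by-element contributions:
57 → 51, 52, 35, 46, 31, 24, 21, 18, 17, 13, 11 → 11
51 → 35, 46, 31, 24, 21, 18, 17, 13, 11 → 9
52 → 35, 46, 31, 24, 21, 18, 17, 13, 11 → 9
35 → 31, 24, 21, 18, 17, 13, 11 → 7
46 → 31, 24, 21, 18, 17, 13, 11 → 7
31 → 24, 21, 18, 17, 13, 11 → 6
24 → 21, 18, 17, 13, 11 → 5
21 → 18, 17, 13, 11 → 4
18 → 17, 13, 11 → 3
17 → 13, 11 → 2
13 → 11 → 1
11 → none → 0
Sum: 11 + 9 + 9 + 7 + 7 + 6 + 5 + 4 + 3 + 2 + 1 + 0 = 64

64 inversions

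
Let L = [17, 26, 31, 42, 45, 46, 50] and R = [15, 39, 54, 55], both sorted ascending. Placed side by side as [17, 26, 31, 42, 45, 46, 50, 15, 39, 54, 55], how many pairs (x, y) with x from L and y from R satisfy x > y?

Count, for every r in R, how many entries of L exceed r:
r = 15: 17, 26, 31, 42, 45, 46, 50 → 7
r = 39: 42, 45, 46, 50 → 4
r = 54: none → 0
r = 55: none → 0
Cross-inversions: 7 + 4 + 0 + 0 = 11

11 split inversions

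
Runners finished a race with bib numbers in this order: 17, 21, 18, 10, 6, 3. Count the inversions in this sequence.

13 inversions

For each element, count later entries that are smaller:
17: 3
21: 4
18: 3
10: 2
6: 1
3: 0
Sum: 3 + 4 + 3 + 2 + 1 + 0 = 13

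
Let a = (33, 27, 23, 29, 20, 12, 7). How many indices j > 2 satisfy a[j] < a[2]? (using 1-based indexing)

The element at index 2 is 27.
Elements after it: 23, 29, 20, 12, 7
Those smaller than 27: 23, 20, 12, 7

4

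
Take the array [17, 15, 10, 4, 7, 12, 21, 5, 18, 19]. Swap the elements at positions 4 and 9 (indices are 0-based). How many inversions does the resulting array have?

Positions 4 and 9 hold 7 and 19; after swapping, the array is [17, 15, 10, 4, 19, 12, 21, 5, 18, 7].
For each element, count later entries that are smaller:
17 → 15, 10, 4, 12, 5, 7 → 6
15 → 10, 4, 12, 5, 7 → 5
10 → 4, 5, 7 → 3
4 → none → 0
19 → 12, 5, 18, 7 → 4
12 → 5, 7 → 2
21 → 5, 18, 7 → 3
5 → none → 0
18 → 7 → 1
7 → none → 0
Sum: 6 + 5 + 3 + 0 + 4 + 2 + 3 + 0 + 1 + 0 = 24

24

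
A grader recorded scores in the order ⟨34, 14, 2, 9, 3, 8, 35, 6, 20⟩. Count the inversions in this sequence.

18 inversions

Sweep left to right; for each value list the smaller values that follow it:
34 → 14, 2, 9, 3, 8, 6, 20 → 7
14 → 2, 9, 3, 8, 6 → 5
2 → none → 0
9 → 3, 8, 6 → 3
3 → none → 0
8 → 6 → 1
35 → 6, 20 → 2
6 → none → 0
20 → none → 0
Sum: 7 + 5 + 0 + 3 + 0 + 1 + 2 + 0 + 0 = 18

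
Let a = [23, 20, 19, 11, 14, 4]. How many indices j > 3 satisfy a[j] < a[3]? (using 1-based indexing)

3

The element at index 3 is 19.
Elements after it: 11, 14, 4
Those smaller than 19: 11, 14, 4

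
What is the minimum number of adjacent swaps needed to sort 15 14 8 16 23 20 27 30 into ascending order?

4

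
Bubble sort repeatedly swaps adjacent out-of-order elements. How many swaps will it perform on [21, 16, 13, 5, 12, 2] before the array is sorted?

14 swaps

The minimum number of adjacent swaps to sort an array equals its inversion count, since every such swap removes exactly one inversion.
Count inversions — for each element, later elements that are smaller:
21: 16, 13, 5, 12, 2 → 5
16: 13, 5, 12, 2 → 4
13: 5, 12, 2 → 3
5: 2 → 1
12: 2 → 1
2: none → 0
Total inversions: 5 + 4 + 3 + 1 + 1 + 0 = 14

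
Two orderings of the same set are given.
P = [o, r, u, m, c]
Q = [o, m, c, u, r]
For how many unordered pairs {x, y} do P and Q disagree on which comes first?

Disagreeing pairs: 5

Assign each item its position (1..5) in the first ordering, then rewrite the second ordering as that position sequence:
positions: o→1, r→2, u→3, m→4, c→5
second ordering as positions: [1, 4, 5, 3, 2]
Discordant pairs = inversions in this position sequence.
1: 0
4: 3, 2 → 2
5: 3, 2 → 2
3: 2 → 1
2: 0
Total: 0 + 2 + 2 + 1 + 0 = 5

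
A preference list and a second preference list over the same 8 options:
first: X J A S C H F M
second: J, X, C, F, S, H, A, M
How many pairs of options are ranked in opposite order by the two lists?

8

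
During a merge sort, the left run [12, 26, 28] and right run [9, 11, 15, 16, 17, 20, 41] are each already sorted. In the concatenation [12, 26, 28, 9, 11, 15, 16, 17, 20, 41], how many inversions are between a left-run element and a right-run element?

14

Take each right-half value and tally the left-half values above it:
r = 9: 12, 26, 28 → 3
r = 11: 12, 26, 28 → 3
r = 15: 26, 28 → 2
r = 16: 26, 28 → 2
r = 17: 26, 28 → 2
r = 20: 26, 28 → 2
r = 41: none → 0
Cross-inversions: 3 + 3 + 2 + 2 + 2 + 2 + 0 = 14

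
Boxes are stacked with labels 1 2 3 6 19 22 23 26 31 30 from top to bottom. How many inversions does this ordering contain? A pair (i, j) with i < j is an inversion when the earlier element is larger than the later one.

Count, for each position, how many later elements it exceeds:
1: 0
2: 0
3: 0
6: 0
19: 0
22: 0
23: 0
26: 0
31: 1
30: 0
Sum: 0 + 0 + 0 + 0 + 0 + 0 + 0 + 0 + 1 + 0 = 1

Out-of-order pairs: 1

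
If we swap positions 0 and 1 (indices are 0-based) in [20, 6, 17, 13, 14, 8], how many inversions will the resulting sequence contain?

Positions 0 and 1 hold 20 and 6; after swapping, the array is [6, 20, 17, 13, 14, 8].
Element-by-element contributions:
6 → none → 0
20 → 17, 13, 14, 8 → 4
17 → 13, 14, 8 → 3
13 → 8 → 1
14 → 8 → 1
8 → none → 0
Sum: 0 + 4 + 3 + 1 + 1 + 0 = 9

9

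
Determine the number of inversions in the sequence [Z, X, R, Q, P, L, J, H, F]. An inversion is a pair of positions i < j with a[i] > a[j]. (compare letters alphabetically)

There are 36 inversions.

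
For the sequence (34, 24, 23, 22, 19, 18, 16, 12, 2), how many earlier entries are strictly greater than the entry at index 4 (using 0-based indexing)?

The element at index 4 is 19.
Elements before it: 34, 24, 23, 22
Those larger than 19: 34, 24, 23, 22

4 such elements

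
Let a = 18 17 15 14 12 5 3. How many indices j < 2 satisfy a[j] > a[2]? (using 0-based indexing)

The element at index 2 is 15.
Elements before it: 18, 17
Those larger than 15: 18, 17

2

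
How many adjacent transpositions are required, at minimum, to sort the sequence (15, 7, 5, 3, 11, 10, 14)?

10 adjacent swaps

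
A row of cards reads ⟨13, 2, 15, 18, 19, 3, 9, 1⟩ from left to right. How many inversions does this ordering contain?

Count, for each position, how many later elements it exceeds:
13 → 2, 3, 9, 1 → 4
2 → 1 → 1
15 → 3, 9, 1 → 3
18 → 3, 9, 1 → 3
19 → 3, 9, 1 → 3
3 → 1 → 1
9 → 1 → 1
1 → none → 0
Sum: 4 + 1 + 3 + 3 + 3 + 1 + 1 + 0 = 16

16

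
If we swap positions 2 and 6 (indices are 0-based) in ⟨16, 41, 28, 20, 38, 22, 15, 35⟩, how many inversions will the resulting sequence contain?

Positions 2 and 6 hold 28 and 15; after swapping, the array is [16, 41, 15, 20, 38, 22, 28, 35].
Count, for each position, how many later elements it exceeds:
16 → 15 → 1
41 → 15, 20, 38, 22, 28, 35 → 6
15 → none → 0
20 → none → 0
38 → 22, 28, 35 → 3
22 → none → 0
28 → none → 0
35 → none → 0
Sum: 1 + 6 + 0 + 0 + 3 + 0 + 0 + 0 = 10

10 inversions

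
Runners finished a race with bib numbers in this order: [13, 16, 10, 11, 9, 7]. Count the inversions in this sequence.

13

Count, for each position, how many later elements it exceeds:
13 → 10, 11, 9, 7 → 4
16 → 10, 11, 9, 7 → 4
10 → 9, 7 → 2
11 → 9, 7 → 2
9 → 7 → 1
7 → none → 0
Sum: 4 + 4 + 2 + 2 + 1 + 0 = 13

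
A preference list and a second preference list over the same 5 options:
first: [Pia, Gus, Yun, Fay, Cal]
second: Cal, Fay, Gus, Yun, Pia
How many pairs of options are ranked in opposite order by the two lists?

Assign each item its position (1..5) in the first ordering, then rewrite the second ordering as that position sequence:
positions: Pia→1, Gus→2, Yun→3, Fay→4, Cal→5
second ordering as positions: [5, 4, 2, 3, 1]
Discordant pairs = inversions in this position sequence.
5: 4, 2, 3, 1 → 4
4: 2, 3, 1 → 3
2: 1 → 1
3: 1 → 1
1: 0
Total: 4 + 3 + 1 + 1 + 0 = 9

9 pairs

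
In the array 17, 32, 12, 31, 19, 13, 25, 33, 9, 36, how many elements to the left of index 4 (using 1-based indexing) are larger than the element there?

1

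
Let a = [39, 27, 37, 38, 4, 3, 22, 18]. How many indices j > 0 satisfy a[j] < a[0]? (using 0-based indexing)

7

The element at index 0 is 39.
Elements after it: 27, 37, 38, 4, 3, 22, 18
Those smaller than 39: 27, 37, 38, 4, 3, 22, 18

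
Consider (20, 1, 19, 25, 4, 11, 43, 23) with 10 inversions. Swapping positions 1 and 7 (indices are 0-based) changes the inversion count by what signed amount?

+7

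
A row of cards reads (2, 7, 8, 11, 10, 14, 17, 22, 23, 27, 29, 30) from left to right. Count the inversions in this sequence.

1 inversion

Count, for each position, how many later elements it exceeds:
2: 0
7: 0
8: 0
11: 1
10: 0
14: 0
17: 0
22: 0
23: 0
27: 0
29: 0
30: 0
Sum: 0 + 0 + 0 + 1 + 0 + 0 + 0 + 0 + 0 + 0 + 0 + 0 = 1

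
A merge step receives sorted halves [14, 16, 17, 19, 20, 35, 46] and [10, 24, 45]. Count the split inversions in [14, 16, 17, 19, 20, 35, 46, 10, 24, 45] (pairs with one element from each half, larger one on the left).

For each element r of the right run, count left-run elements greater than r:
r = 10: 14, 16, 17, 19, 20, 35, 46 → 7
r = 24: 35, 46 → 2
r = 45: 46 → 1
Cross-inversions: 7 + 2 + 1 = 10

Split inversions: 10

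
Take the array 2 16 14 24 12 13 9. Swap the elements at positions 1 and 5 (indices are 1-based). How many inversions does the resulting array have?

13 inversions

Positions 1 and 5 hold 2 and 12; after swapping, the array is [12, 16, 14, 24, 2, 13, 9].
Sweep left to right; for each value list the smaller values that follow it:
12: 2
16: 4
14: 3
24: 3
2: 0
13: 1
9: 0
Sum: 2 + 4 + 3 + 3 + 0 + 1 + 0 = 13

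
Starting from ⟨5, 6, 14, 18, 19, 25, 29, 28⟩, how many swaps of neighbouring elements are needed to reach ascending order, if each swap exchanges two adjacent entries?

1

Minimum adjacent swaps = number of inversions (each swap of adjacent out-of-order elements removes one inversion and no swap can remove more).
Count inversions — for each element, later elements that are smaller:
5: none → 0
6: none → 0
14: none → 0
18: none → 0
19: none → 0
25: none → 0
29: 28 → 1
28: none → 0
Total inversions: 0 + 0 + 0 + 0 + 0 + 0 + 1 + 0 = 1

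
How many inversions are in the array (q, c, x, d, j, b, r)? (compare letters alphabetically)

11 out-of-order pairs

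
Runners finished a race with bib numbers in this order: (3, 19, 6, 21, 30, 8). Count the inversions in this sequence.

4 out-of-order pairs

Element-by-element contributions:
3 → none → 0
19 → 6, 8 → 2
6 → none → 0
21 → 8 → 1
30 → 8 → 1
8 → none → 0
Sum: 0 + 2 + 0 + 1 + 1 + 0 = 4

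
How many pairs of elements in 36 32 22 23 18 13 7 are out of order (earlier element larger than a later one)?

20 out-of-order pairs

For each element, count later entries that are smaller:
36: 6
32: 5
22: 3
23: 3
18: 2
13: 1
7: 0
Sum: 6 + 5 + 3 + 3 + 2 + 1 + 0 = 20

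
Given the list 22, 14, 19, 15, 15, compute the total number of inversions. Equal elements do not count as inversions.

Sweep left to right; for each value list the smaller values that follow it:
22: 4
14: 0
19: 2
15: 0
15: 0
Sum: 4 + 0 + 2 + 0 + 0 = 6

6 out-of-order pairs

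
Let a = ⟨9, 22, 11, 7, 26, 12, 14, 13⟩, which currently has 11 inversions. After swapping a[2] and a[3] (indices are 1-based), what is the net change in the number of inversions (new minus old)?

Positions 2 and 3 hold 22 and 11; after swapping, the array is [9, 11, 22, 7, 26, 12, 14, 13].
For each element, count later entries that are smaller:
9 → 7 → 1
11 → 7 → 1
22 → 7, 12, 14, 13 → 4
7 → none → 0
26 → 12, 14, 13 → 3
12 → none → 0
14 → 13 → 1
13 → none → 0
Sum: 1 + 1 + 4 + 0 + 3 + 0 + 1 + 0 = 10
Change: 10 − 11 = -1

-1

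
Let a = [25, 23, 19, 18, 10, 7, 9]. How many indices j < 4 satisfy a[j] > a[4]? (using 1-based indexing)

The element at index 4 is 18.
Elements before it: 25, 23, 19
Those larger than 18: 25, 23, 19

3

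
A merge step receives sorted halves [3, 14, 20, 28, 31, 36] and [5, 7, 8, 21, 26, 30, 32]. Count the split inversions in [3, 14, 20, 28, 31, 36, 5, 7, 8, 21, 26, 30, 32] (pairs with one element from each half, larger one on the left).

24 split inversions

Count, for every r in R, how many entries of L exceed r:
r = 5: 14, 20, 28, 31, 36 → 5
r = 7: 14, 20, 28, 31, 36 → 5
r = 8: 14, 20, 28, 31, 36 → 5
r = 21: 28, 31, 36 → 3
r = 26: 28, 31, 36 → 3
r = 30: 31, 36 → 2
r = 32: 36 → 1
Cross-inversions: 5 + 5 + 5 + 3 + 3 + 2 + 1 = 24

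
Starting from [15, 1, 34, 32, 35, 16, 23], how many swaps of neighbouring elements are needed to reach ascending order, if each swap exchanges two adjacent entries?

8

The minimum number of adjacent swaps to sort an array equals its inversion count, since every such swap removes exactly one inversion.
Count inversions — for each element, later elements that are smaller:
15: 1 → 1
1: none → 0
34: 32, 16, 23 → 3
32: 16, 23 → 2
35: 16, 23 → 2
16: none → 0
23: none → 0
Total inversions: 1 + 0 + 3 + 2 + 2 + 0 + 0 = 8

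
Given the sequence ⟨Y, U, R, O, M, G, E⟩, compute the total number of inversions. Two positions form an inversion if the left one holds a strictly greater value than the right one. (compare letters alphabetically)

Element-by-element contributions:
Y: 6
U: 5
R: 4
O: 3
M: 2
G: 1
E: 0
Sum: 6 + 5 + 4 + 3 + 2 + 1 + 0 = 21

21 inversions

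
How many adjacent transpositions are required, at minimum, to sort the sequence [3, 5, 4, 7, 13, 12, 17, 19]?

Minimum adjacent swaps = number of inversions (each swap of adjacent out-of-order elements removes one inversion and no swap can remove more).
Count inversions — for each element, later elements that are smaller:
3: none → 0
5: 4 → 1
4: none → 0
7: none → 0
13: 12 → 1
12: none → 0
17: none → 0
19: none → 0
Total inversions: 0 + 1 + 0 + 0 + 1 + 0 + 0 + 0 = 2

2 adjacent swaps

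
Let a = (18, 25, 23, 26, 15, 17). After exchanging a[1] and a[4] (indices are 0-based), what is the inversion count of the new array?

6

Positions 1 and 4 hold 25 and 15; after swapping, the array is [18, 15, 23, 26, 25, 17].
Count, for each position, how many later elements it exceeds:
18: 2
15: 0
23: 1
26: 2
25: 1
17: 0
Sum: 2 + 0 + 1 + 2 + 1 + 0 = 6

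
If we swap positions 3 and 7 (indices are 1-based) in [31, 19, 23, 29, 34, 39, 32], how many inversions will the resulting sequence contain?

8

Positions 3 and 7 hold 23 and 32; after swapping, the array is [31, 19, 32, 29, 34, 39, 23].
For each element, count later entries that are smaller:
31: 3
19: 0
32: 2
29: 1
34: 1
39: 1
23: 0
Sum: 3 + 0 + 2 + 1 + 1 + 1 + 0 = 8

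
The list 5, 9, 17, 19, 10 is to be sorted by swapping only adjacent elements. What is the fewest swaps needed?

2

Each adjacent swap fixes exactly one inversion, so the minimum swap count equals the number of inversions.
Count inversions — for each element, later elements that are smaller:
5: none → 0
9: none → 0
17: 10 → 1
19: 10 → 1
10: none → 0
Total inversions: 0 + 0 + 1 + 1 + 0 = 2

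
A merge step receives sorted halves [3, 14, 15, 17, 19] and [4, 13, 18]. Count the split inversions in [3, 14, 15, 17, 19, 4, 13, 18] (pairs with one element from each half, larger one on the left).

9

Take each right-half value and tally the left-half values above it:
r = 4: 14, 15, 17, 19 → 4
r = 13: 14, 15, 17, 19 → 4
r = 18: 19 → 1
Cross-inversions: 4 + 4 + 1 = 9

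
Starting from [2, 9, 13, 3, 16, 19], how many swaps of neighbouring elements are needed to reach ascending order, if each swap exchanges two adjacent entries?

Each adjacent swap fixes exactly one inversion, so the minimum swap count equals the number of inversions.
Count inversions — for each element, later elements that are smaller:
2: none → 0
9: 3 → 1
13: 3 → 1
3: none → 0
16: none → 0
19: none → 0
Total inversions: 0 + 1 + 1 + 0 + 0 + 0 = 2

2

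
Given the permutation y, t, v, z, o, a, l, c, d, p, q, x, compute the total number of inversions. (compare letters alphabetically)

For each element, count later entries that are smaller:
y → t, v, o, a, l, c, d, p, q, x → 10
t → o, a, l, c, d, p, q → 7
v → o, a, l, c, d, p, q → 7
z → o, a, l, c, d, p, q, x → 8
o → a, l, c, d → 4
a → none → 0
l → c, d → 2
c → none → 0
d → none → 0
p → none → 0
q → none → 0
x → none → 0
Sum: 10 + 7 + 7 + 8 + 4 + 0 + 2 + 0 + 0 + 0 + 0 + 0 = 38

38 inversions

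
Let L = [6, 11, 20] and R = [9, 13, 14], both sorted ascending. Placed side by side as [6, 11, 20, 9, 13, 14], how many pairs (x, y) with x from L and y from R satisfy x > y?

4 split inversions

For each element r of the right run, count left-run elements greater than r:
r = 9: 11, 20 → 2
r = 13: 20 → 1
r = 14: 20 → 1
Cross-inversions: 2 + 1 + 1 = 4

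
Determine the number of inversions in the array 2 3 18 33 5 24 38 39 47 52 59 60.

3 inversions

For each element, count later entries that are smaller:
2: 0
3: 0
18: 1
33: 2
5: 0
24: 0
38: 0
39: 0
47: 0
52: 0
59: 0
60: 0
Sum: 0 + 0 + 1 + 2 + 0 + 0 + 0 + 0 + 0 + 0 + 0 + 0 = 3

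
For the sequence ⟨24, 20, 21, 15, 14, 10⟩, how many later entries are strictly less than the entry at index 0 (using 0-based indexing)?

The element at index 0 is 24.
Elements after it: 20, 21, 15, 14, 10
Those smaller than 24: 20, 21, 15, 14, 10

5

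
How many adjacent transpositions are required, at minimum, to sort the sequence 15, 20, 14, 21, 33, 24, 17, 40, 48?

7 swaps

The minimum number of adjacent swaps to sort an array equals its inversion count, since every such swap removes exactly one inversion.
Count inversions — for each element, later elements that are smaller:
15: 14 → 1
20: 14, 17 → 2
14: none → 0
21: 17 → 1
33: 24, 17 → 2
24: 17 → 1
17: none → 0
40: none → 0
48: none → 0
Total inversions: 1 + 2 + 0 + 1 + 2 + 1 + 0 + 0 + 0 = 7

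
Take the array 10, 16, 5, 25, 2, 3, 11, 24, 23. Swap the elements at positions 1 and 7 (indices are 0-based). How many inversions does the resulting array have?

There are 16 inversions.

Positions 1 and 7 hold 16 and 24; after swapping, the array is [10, 24, 5, 25, 2, 3, 11, 16, 23].
Count, for each position, how many later elements it exceeds:
10: 3
24: 6
5: 2
25: 5
2: 0
3: 0
11: 0
16: 0
23: 0
Sum: 3 + 6 + 2 + 5 + 0 + 0 + 0 + 0 + 0 = 16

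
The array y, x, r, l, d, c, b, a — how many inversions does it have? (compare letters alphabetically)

28

For each element, count later entries that are smaller:
y: 7
x: 6
r: 5
l: 4
d: 3
c: 2
b: 1
a: 0
Sum: 7 + 6 + 5 + 4 + 3 + 2 + 1 + 0 = 28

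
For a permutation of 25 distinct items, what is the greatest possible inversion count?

The maximum occurs when the array is in strictly decreasing order: every one of the C(25, 2) pairs is inverted.
C(25, 2) = 25·24/2 = 300

There are 300 inversions.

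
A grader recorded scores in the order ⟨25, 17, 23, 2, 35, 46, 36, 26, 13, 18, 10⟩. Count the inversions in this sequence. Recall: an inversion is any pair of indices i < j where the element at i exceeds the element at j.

There are 31 inversions.

Sweep left to right; for each value list the smaller values that follow it:
25 → 17, 23, 2, 13, 18, 10 → 6
17 → 2, 13, 10 → 3
23 → 2, 13, 18, 10 → 4
2 → none → 0
35 → 26, 13, 18, 10 → 4
46 → 36, 26, 13, 18, 10 → 5
36 → 26, 13, 18, 10 → 4
26 → 13, 18, 10 → 3
13 → 10 → 1
18 → 10 → 1
10 → none → 0
Sum: 6 + 3 + 4 + 0 + 4 + 5 + 4 + 3 + 1 + 1 + 0 = 31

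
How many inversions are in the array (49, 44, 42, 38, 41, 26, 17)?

20

Element-by-element contributions:
49: 6
44: 5
42: 4
38: 2
41: 2
26: 1
17: 0
Sum: 6 + 5 + 4 + 2 + 2 + 1 + 0 = 20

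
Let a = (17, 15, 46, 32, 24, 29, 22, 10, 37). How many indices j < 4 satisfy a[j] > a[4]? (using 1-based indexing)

1 such element

The element at index 4 is 32.
Elements before it: 17, 15, 46
Those larger than 32: 46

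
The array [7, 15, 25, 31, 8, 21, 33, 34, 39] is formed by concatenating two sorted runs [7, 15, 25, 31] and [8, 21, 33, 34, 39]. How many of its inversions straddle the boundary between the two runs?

Count, for every r in R, how many entries of L exceed r:
r = 8: 15, 25, 31 → 3
r = 21: 25, 31 → 2
r = 33: none → 0
r = 34: none → 0
r = 39: none → 0
Cross-inversions: 3 + 2 + 0 + 0 + 0 = 5

5 cross-inversions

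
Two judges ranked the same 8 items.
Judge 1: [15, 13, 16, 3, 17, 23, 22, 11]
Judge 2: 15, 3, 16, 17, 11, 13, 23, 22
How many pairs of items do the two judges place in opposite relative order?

7 discordant pairs

Assign each item its position (1..8) in the first ordering, then rewrite the second ordering as that position sequence:
positions: 15→1, 13→2, 16→3, 3→4, 17→5, 23→6, 22→7, 11→8
second ordering as positions: [1, 4, 3, 5, 8, 2, 6, 7]
Discordant pairs = inversions in this position sequence.
1: 0
4: 3, 2 → 2
3: 2 → 1
5: 2 → 1
8: 2, 6, 7 → 3
2: 0
6: 0
7: 0
Total: 0 + 2 + 1 + 1 + 3 + 0 + 0 + 0 = 7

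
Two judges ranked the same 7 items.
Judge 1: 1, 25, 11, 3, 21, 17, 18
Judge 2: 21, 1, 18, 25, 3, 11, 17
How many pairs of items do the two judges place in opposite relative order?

9

Assign each item its position (1..7) in the first ordering, then rewrite the second ordering as that position sequence:
positions: 1→1, 25→2, 11→3, 3→4, 21→5, 17→6, 18→7
second ordering as positions: [5, 1, 7, 2, 4, 3, 6]
Discordant pairs = inversions in this position sequence.
5: 1, 2, 4, 3 → 4
1: 0
7: 2, 4, 3, 6 → 4
2: 0
4: 3 → 1
3: 0
6: 0
Total: 4 + 0 + 4 + 0 + 1 + 0 + 0 = 9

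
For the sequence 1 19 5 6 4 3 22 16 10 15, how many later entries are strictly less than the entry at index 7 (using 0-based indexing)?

The element at index 7 is 16.
Elements after it: 10, 15
Those smaller than 16: 10, 15

2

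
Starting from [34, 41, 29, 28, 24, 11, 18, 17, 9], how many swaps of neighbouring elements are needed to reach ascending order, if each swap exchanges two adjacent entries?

33

Minimum adjacent swaps = number of inversions (each swap of adjacent out-of-order elements removes one inversion and no swap can remove more).
Count inversions — for each element, later elements that are smaller:
34: 29, 28, 24, 11, 18, 17, 9 → 7
41: 29, 28, 24, 11, 18, 17, 9 → 7
29: 28, 24, 11, 18, 17, 9 → 6
28: 24, 11, 18, 17, 9 → 5
24: 11, 18, 17, 9 → 4
11: 9 → 1
18: 17, 9 → 2
17: 9 → 1
9: none → 0
Total inversions: 7 + 7 + 6 + 5 + 4 + 1 + 2 + 1 + 0 = 33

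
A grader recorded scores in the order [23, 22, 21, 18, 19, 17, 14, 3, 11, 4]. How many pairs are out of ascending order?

For each element, count later entries that are smaller:
23: 9
22: 8
21: 7
18: 5
19: 5
17: 4
14: 3
3: 0
11: 1
4: 0
Sum: 9 + 8 + 7 + 5 + 5 + 4 + 3 + 0 + 1 + 0 = 42

42 inversions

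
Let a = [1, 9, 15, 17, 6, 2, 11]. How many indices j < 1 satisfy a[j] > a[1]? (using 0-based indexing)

0

The element at index 1 is 9.
Elements before it: 1
None of them are larger than 9.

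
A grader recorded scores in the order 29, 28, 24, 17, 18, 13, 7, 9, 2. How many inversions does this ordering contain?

There are 34 out-of-order pairs.

Count, for each position, how many later elements it exceeds:
29 → 28, 24, 17, 18, 13, 7, 9, 2 → 8
28 → 24, 17, 18, 13, 7, 9, 2 → 7
24 → 17, 18, 13, 7, 9, 2 → 6
17 → 13, 7, 9, 2 → 4
18 → 13, 7, 9, 2 → 4
13 → 7, 9, 2 → 3
7 → 2 → 1
9 → 2 → 1
2 → none → 0
Sum: 8 + 7 + 6 + 4 + 4 + 3 + 1 + 1 + 0 = 34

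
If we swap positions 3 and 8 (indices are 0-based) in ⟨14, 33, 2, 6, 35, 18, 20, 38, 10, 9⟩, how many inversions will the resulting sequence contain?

Positions 3 and 8 hold 6 and 10; after swapping, the array is [14, 33, 2, 10, 35, 18, 20, 38, 6, 9].
For each element, count later entries that are smaller:
14 → 2, 10, 6, 9 → 4
33 → 2, 10, 18, 20, 6, 9 → 6
2 → none → 0
10 → 6, 9 → 2
35 → 18, 20, 6, 9 → 4
18 → 6, 9 → 2
20 → 6, 9 → 2
38 → 6, 9 → 2
6 → none → 0
9 → none → 0
Sum: 4 + 6 + 0 + 2 + 4 + 2 + 2 + 2 + 0 + 0 = 22

22 inversions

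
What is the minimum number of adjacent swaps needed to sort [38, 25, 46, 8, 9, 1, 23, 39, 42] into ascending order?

17 adjacent swaps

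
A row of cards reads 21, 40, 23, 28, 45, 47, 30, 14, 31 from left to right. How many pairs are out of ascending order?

15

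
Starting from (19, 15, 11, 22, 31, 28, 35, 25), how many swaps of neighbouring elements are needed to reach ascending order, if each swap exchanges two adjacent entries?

7

Each adjacent swap fixes exactly one inversion, so the minimum swap count equals the number of inversions.
Count inversions — for each element, later elements that are smaller:
19: 15, 11 → 2
15: 11 → 1
11: none → 0
22: none → 0
31: 28, 25 → 2
28: 25 → 1
35: 25 → 1
25: none → 0
Total inversions: 2 + 1 + 0 + 0 + 2 + 1 + 1 + 0 = 7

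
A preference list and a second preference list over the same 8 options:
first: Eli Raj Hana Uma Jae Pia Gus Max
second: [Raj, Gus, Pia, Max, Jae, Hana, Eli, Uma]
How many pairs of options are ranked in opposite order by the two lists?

18 pairs

Assign each item its position (1..8) in the first ordering, then rewrite the second ordering as that position sequence:
positions: Eli→1, Raj→2, Hana→3, Uma→4, Jae→5, Pia→6, Gus→7, Max→8
second ordering as positions: [2, 7, 6, 8, 5, 3, 1, 4]
Discordant pairs = inversions in this position sequence.
2: 1 → 1
7: 6, 5, 3, 1, 4 → 5
6: 5, 3, 1, 4 → 4
8: 5, 3, 1, 4 → 4
5: 3, 1, 4 → 3
3: 1 → 1
1: 0
4: 0
Total: 1 + 5 + 4 + 4 + 3 + 1 + 0 + 0 = 18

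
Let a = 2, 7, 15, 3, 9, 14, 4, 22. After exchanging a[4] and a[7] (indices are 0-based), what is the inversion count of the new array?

11

Positions 4 and 7 hold 9 and 22; after swapping, the array is [2, 7, 15, 3, 22, 14, 4, 9].
Count, for each position, how many later elements it exceeds:
2 → none → 0
7 → 3, 4 → 2
15 → 3, 14, 4, 9 → 4
3 → none → 0
22 → 14, 4, 9 → 3
14 → 4, 9 → 2
4 → none → 0
9 → none → 0
Sum: 0 + 2 + 4 + 0 + 3 + 2 + 0 + 0 = 11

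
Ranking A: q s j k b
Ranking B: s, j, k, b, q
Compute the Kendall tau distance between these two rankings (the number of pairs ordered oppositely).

Assign each item its position (1..5) in the first ordering, then rewrite the second ordering as that position sequence:
positions: q→1, s→2, j→3, k→4, b→5
second ordering as positions: [2, 3, 4, 5, 1]
Discordant pairs = inversions in this position sequence.
2: 1 → 1
3: 1 → 1
4: 1 → 1
5: 1 → 1
1: 0
Total: 1 + 1 + 1 + 1 + 0 = 4

Discordant pairs: 4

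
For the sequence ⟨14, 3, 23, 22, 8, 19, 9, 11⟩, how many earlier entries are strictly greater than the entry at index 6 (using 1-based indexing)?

The element at index 6 is 19.
Elements before it: 14, 3, 23, 22, 8
Those larger than 19: 23, 22

2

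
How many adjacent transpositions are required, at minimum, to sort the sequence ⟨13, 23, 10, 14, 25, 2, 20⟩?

10

The minimum number of adjacent swaps to sort an array equals its inversion count, since every such swap removes exactly one inversion.
Count inversions — for each element, later elements that are smaller:
13: 10, 2 → 2
23: 10, 14, 2, 20 → 4
10: 2 → 1
14: 2 → 1
25: 2, 20 → 2
2: none → 0
20: none → 0
Total inversions: 2 + 4 + 1 + 1 + 2 + 0 + 0 = 10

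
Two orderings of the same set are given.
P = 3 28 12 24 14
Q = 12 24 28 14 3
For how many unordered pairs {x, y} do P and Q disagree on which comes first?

6 disagreeing pairs

Assign each item its position (1..5) in the first ordering, then rewrite the second ordering as that position sequence:
positions: 3→1, 28→2, 12→3, 24→4, 14→5
second ordering as positions: [3, 4, 2, 5, 1]
Discordant pairs = inversions in this position sequence.
3: 2, 1 → 2
4: 2, 1 → 2
2: 1 → 1
5: 1 → 1
1: 0
Total: 2 + 2 + 1 + 1 + 0 = 6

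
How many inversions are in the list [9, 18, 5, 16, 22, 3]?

8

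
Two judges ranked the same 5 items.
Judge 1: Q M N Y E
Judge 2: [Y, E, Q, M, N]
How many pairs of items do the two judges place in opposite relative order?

Assign each item its position (1..5) in the first ordering, then rewrite the second ordering as that position sequence:
positions: Q→1, M→2, N→3, Y→4, E→5
second ordering as positions: [4, 5, 1, 2, 3]
Discordant pairs = inversions in this position sequence.
4: 1, 2, 3 → 3
5: 1, 2, 3 → 3
1: 0
2: 0
3: 0
Total: 3 + 3 + 0 + 0 + 0 = 6

There are 6 discordant pairs.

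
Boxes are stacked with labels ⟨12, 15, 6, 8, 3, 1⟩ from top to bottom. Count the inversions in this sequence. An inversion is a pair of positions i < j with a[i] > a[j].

13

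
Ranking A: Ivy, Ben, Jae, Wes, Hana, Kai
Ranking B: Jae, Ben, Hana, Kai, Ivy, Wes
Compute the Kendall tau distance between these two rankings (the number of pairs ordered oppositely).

Assign each item its position (1..6) in the first ordering, then rewrite the second ordering as that position sequence:
positions: Ivy→1, Ben→2, Jae→3, Wes→4, Hana→5, Kai→6
second ordering as positions: [3, 2, 5, 6, 1, 4]
Discordant pairs = inversions in this position sequence.
3: 2, 1 → 2
2: 1 → 1
5: 1, 4 → 2
6: 1, 4 → 2
1: 0
4: 0
Total: 2 + 1 + 2 + 2 + 0 + 0 = 7

Discordant pairs: 7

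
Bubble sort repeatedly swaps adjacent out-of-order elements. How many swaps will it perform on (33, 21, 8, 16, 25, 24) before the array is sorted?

8 adjacent swaps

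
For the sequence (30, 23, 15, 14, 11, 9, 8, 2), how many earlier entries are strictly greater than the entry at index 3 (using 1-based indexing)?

The element at index 3 is 15.
Elements before it: 30, 23
Those larger than 15: 30, 23

2 such elements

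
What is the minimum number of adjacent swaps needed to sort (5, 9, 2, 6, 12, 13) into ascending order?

3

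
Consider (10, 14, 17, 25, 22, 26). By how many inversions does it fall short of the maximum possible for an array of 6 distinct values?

Maximum inversions for 6 distinct elements is C(6, 2) = 6·5/2 = 15.
Current inversions — for each element, count later smaller elements:
10: 0
14: 0
17: 0
25: 1
22: 0
26: 0
Current total: 0 + 0 + 0 + 1 + 0 + 0 = 1
Shortfall: 15 − 1 = 14

14 inversions short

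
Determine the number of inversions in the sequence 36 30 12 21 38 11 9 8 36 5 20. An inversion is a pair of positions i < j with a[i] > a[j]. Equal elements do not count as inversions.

38 inversions

Element-by-element contributions:
36 → 30, 12, 21, 11, 9, 8, 5, 20 → 8
30 → 12, 21, 11, 9, 8, 5, 20 → 7
12 → 11, 9, 8, 5 → 4
21 → 11, 9, 8, 5, 20 → 5
38 → 11, 9, 8, 36, 5, 20 → 6
11 → 9, 8, 5 → 3
9 → 8, 5 → 2
8 → 5 → 1
36 → 5, 20 → 2
5 → none → 0
20 → none → 0
Sum: 8 + 7 + 4 + 5 + 6 + 3 + 2 + 1 + 2 + 0 + 0 = 38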